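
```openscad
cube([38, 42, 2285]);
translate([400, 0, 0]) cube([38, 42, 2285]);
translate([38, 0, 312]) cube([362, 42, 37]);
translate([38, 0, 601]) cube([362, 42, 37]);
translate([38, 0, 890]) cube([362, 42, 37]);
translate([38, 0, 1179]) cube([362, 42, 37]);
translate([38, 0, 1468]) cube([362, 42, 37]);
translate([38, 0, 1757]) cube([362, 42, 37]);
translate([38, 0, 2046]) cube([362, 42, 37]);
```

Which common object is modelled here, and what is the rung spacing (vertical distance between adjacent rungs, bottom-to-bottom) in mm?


A ladder. The rung spacing is 289 mm.

Two tall 38×42 posts with 7 short bars between them — a ladder. Adjacent rungs sit at z = 312 and z = 601, so the spacing is 601 − 312 = 289 mm.


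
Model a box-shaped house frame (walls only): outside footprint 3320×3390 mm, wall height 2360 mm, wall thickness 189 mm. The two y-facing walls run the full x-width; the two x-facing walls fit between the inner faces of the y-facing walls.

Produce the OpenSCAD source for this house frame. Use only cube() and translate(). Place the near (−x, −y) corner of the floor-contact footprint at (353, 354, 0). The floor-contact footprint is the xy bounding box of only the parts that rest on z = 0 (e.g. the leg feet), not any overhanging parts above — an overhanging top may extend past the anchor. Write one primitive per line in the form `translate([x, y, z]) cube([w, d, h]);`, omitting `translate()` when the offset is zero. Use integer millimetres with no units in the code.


translate([353, 354, 0]) cube([3320, 189, 2360]);
translate([353, 3555, 0]) cube([3320, 189, 2360]);
translate([353, 543, 0]) cube([189, 3012, 2360]);
translate([3484, 543, 0]) cube([189, 3012, 2360]);


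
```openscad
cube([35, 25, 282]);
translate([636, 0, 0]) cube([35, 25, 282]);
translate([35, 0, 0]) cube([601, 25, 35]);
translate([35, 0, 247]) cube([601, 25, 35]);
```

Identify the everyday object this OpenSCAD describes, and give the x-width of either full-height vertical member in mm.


A picture frame. The border width is 35 mm.

Four thin pieces enclosing a rectangular opening — a picture frame. The two full-height stiles are 282 mm tall; the top rail sits at z = 247 and is 35 mm tall, so the border above the opening is 282 − 247 = 35 mm, matching the stile x-width.


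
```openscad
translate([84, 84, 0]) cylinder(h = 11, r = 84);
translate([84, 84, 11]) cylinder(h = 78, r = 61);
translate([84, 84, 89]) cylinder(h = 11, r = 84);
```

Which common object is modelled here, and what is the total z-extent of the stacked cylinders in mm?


A spool. The overall height is 100 mm.

Three coaxial cylinders, large–small–large — a spool. Two 11 mm flanges and a 78 mm core give 11 + 78 + 11 = 100 mm.


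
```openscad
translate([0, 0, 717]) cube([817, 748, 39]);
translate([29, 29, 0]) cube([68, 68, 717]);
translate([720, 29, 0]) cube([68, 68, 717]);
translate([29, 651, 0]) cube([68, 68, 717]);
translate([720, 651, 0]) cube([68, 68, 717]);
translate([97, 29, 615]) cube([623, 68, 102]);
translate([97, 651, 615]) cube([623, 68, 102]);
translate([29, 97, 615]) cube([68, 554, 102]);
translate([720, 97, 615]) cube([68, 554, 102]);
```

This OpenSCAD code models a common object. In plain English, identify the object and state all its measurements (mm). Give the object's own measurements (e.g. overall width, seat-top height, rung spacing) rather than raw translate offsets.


A rectangular dining table. The top is 817×748×39 mm with its upper surface at z = 756 mm. It stands on four 68×68 mm square legs, each inset 29 mm from the nearest pair of top edges, running from the floor to the underside of the top. Four apron rails, 68 mm thick and 102 mm tall, run between adjacent legs with their top edges flush with the underside of the top and their outer faces flush with the legs' outer faces.


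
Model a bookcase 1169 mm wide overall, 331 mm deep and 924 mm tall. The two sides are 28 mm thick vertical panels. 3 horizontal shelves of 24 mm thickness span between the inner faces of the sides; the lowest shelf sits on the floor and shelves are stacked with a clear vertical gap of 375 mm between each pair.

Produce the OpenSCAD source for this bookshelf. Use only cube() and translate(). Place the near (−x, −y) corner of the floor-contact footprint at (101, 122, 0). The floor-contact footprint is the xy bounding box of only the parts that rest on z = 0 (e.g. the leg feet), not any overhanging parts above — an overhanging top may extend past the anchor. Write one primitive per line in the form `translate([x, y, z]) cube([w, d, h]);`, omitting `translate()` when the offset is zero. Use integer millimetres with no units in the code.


translate([101, 122, 0]) cube([28, 331, 924]);
translate([1242, 122, 0]) cube([28, 331, 924]);
translate([129, 122, 0]) cube([1113, 331, 24]);
translate([129, 122, 399]) cube([1113, 331, 24]);
translate([129, 122, 798]) cube([1113, 331, 24]);


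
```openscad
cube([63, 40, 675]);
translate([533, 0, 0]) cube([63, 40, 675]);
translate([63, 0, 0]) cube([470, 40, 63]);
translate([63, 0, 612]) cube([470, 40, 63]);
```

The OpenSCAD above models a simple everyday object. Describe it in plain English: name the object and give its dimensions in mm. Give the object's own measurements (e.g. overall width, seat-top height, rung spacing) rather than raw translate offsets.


A rectangular picture frame lying in the x–z plane (depth along y). The opening is 470 mm wide (x) by 549 mm tall (z), surrounded by a border 63 mm wide on all four sides. The frame is 40 mm deep and is made of two full-height vertical stiles with two horizontal rails fitted between them.


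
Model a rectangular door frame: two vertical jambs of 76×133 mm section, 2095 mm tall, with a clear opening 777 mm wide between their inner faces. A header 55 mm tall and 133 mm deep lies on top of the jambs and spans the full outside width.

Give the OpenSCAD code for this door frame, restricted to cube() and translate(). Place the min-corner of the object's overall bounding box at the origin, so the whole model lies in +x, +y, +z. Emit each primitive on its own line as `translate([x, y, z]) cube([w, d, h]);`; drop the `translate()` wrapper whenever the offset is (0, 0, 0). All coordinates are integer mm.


cube([76, 133, 2095]);
translate([853, 0, 0]) cube([76, 133, 2095]);
translate([0, 0, 2095]) cube([929, 133, 55]);


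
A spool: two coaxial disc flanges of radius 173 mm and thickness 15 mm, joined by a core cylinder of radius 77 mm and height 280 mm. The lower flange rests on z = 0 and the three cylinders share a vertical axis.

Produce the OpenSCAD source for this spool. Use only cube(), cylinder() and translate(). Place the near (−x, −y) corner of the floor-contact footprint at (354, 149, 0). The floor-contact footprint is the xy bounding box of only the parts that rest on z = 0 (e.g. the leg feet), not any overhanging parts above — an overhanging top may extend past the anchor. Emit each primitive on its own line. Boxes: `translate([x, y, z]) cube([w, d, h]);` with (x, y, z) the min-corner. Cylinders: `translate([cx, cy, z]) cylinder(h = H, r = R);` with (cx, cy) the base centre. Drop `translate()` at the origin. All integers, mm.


translate([527, 322, 0]) cylinder(h = 15, r = 173);
translate([527, 322, 15]) cylinder(h = 280, r = 77);
translate([527, 322, 295]) cylinder(h = 15, r = 173);


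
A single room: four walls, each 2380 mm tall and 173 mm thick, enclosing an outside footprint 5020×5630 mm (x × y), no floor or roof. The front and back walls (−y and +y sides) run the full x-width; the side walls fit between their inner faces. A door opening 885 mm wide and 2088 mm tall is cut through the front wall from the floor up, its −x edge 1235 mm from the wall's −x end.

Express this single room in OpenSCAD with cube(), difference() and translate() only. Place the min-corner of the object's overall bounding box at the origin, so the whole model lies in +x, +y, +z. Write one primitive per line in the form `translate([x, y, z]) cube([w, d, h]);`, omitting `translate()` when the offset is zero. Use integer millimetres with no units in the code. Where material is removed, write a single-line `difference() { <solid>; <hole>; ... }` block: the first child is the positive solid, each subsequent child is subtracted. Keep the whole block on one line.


difference() { cube([5020, 173, 2380]); translate([1235, 0, 0]) cube([885, 173, 2088]); }
translate([0, 5457, 0]) cube([5020, 173, 2380]);
translate([0, 173, 0]) cube([173, 5284, 2380]);
translate([4847, 173, 0]) cube([173, 5284, 2380]);


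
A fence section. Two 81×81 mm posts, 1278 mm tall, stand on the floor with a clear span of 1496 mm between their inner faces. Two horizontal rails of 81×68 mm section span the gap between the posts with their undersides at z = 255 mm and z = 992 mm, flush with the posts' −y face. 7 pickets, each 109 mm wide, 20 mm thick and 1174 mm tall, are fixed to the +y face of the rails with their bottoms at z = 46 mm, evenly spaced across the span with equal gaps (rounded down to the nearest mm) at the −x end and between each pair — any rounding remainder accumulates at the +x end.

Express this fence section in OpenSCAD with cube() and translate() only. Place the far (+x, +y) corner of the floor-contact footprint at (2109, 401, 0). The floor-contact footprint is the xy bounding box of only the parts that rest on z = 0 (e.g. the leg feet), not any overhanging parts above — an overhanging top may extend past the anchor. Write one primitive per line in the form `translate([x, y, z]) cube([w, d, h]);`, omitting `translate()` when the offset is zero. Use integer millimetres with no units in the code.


translate([451, 320, 0]) cube([81, 81, 1278]);
translate([2028, 320, 0]) cube([81, 81, 1278]);
translate([532, 320, 255]) cube([1496, 81, 68]);
translate([532, 320, 992]) cube([1496, 81, 68]);
translate([623, 401, 46]) cube([109, 20, 1174]);
translate([823, 401, 46]) cube([109, 20, 1174]);
translate([1023, 401, 46]) cube([109, 20, 1174]);
translate([1223, 401, 46]) cube([109, 20, 1174]);
translate([1423, 401, 46]) cube([109, 20, 1174]);
translate([1623, 401, 46]) cube([109, 20, 1174]);
translate([1823, 401, 46]) cube([109, 20, 1174]);


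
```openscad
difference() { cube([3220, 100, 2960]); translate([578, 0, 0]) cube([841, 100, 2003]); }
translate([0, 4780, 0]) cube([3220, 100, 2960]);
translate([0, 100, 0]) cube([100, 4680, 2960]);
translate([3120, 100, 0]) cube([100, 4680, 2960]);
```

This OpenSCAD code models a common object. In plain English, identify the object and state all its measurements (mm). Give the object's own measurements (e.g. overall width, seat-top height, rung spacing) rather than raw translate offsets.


A single room: four walls, each 2960 mm tall and 100 mm thick, enclosing an outside footprint 3220×4880 mm (x × y), no floor or roof. The front and back walls (−y and +y sides) run the full x-width; the side walls fit between their inner faces. A door opening 841 mm wide and 2003 mm tall is cut through the front wall from the floor up, its −x edge 578 mm from the wall's −x end.


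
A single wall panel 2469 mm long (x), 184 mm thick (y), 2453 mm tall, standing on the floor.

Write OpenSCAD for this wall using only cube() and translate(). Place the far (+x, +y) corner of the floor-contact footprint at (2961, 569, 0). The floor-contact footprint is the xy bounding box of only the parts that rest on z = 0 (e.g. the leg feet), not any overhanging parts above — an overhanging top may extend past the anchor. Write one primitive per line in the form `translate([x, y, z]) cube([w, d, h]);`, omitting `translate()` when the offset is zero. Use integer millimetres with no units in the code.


translate([492, 385, 0]) cube([2469, 184, 2453]);


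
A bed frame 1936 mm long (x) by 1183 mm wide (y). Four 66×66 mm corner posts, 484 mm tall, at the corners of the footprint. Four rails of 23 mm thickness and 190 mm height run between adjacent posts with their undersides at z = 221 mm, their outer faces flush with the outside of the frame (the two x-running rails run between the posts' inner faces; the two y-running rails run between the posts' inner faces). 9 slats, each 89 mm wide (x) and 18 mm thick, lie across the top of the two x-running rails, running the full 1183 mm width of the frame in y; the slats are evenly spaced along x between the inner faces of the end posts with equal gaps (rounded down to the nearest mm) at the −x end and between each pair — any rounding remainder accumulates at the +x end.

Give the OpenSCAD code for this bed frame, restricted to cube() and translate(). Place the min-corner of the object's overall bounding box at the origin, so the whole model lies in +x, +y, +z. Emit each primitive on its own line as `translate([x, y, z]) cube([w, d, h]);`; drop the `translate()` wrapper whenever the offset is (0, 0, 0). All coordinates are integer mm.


cube([66, 66, 484]);
translate([0, 1117, 0]) cube([66, 66, 484]);
translate([1870, 0, 0]) cube([66, 66, 484]);
translate([1870, 1117, 0]) cube([66, 66, 484]);
translate([66, 0, 221]) cube([1804, 23, 190]);
translate([66, 1160, 221]) cube([1804, 23, 190]);
translate([0, 66, 221]) cube([23, 1051, 190]);
translate([1913, 66, 221]) cube([23, 1051, 190]);
translate([166, 0, 411]) cube([89, 1183, 18]);
translate([355, 0, 411]) cube([89, 1183, 18]);
translate([544, 0, 411]) cube([89, 1183, 18]);
translate([733, 0, 411]) cube([89, 1183, 18]);
translate([922, 0, 411]) cube([89, 1183, 18]);
translate([1111, 0, 411]) cube([89, 1183, 18]);
translate([1300, 0, 411]) cube([89, 1183, 18]);
translate([1489, 0, 411]) cube([89, 1183, 18]);
translate([1678, 0, 411]) cube([89, 1183, 18]);


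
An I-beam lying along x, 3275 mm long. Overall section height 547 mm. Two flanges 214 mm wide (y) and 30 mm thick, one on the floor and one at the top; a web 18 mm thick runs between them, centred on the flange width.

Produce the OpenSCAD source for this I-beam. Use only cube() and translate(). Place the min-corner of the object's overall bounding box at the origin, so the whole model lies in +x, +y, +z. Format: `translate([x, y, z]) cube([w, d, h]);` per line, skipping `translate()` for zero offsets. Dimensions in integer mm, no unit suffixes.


cube([3275, 214, 30]);
translate([0, 98, 30]) cube([3275, 18, 487]);
translate([0, 0, 517]) cube([3275, 214, 30]);


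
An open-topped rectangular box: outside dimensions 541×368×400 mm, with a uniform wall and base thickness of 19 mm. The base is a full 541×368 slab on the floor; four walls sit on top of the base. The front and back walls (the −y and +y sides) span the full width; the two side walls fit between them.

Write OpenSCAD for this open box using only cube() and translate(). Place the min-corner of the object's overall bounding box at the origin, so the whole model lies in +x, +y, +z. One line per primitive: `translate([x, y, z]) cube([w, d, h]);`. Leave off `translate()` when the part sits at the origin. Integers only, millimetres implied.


cube([541, 368, 19]);
translate([0, 0, 19]) cube([541, 19, 381]);
translate([0, 349, 19]) cube([541, 19, 381]);
translate([0, 19, 19]) cube([19, 330, 381]);
translate([522, 19, 19]) cube([19, 330, 381]);


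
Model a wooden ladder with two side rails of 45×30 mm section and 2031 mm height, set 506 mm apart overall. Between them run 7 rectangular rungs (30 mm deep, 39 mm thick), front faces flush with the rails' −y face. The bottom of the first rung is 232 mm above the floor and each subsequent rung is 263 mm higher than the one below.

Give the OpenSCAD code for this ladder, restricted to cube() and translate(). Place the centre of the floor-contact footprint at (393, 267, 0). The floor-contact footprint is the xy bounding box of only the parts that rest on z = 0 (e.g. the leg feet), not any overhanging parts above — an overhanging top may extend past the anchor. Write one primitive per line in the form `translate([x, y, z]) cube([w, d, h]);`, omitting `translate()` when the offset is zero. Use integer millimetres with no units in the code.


translate([140, 252, 0]) cube([45, 30, 2031]);
translate([601, 252, 0]) cube([45, 30, 2031]);
translate([185, 252, 232]) cube([416, 30, 39]);
translate([185, 252, 495]) cube([416, 30, 39]);
translate([185, 252, 758]) cube([416, 30, 39]);
translate([185, 252, 1021]) cube([416, 30, 39]);
translate([185, 252, 1284]) cube([416, 30, 39]);
translate([185, 252, 1547]) cube([416, 30, 39]);
translate([185, 252, 1810]) cube([416, 30, 39]);


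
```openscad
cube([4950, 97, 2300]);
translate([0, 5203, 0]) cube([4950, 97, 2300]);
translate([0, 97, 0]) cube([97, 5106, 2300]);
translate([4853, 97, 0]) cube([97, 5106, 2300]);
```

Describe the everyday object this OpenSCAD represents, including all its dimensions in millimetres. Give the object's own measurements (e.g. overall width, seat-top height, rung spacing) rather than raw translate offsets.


The wall frame of a small rectangular building: four walls, each 2300 mm tall and 97 mm thick, enclosing a footprint 4950 mm (x) by 5300 mm (y) outside-to-outside, with no floor or roof. The front and back walls (the −y and +y sides) span the full width; the two side walls fit between them.


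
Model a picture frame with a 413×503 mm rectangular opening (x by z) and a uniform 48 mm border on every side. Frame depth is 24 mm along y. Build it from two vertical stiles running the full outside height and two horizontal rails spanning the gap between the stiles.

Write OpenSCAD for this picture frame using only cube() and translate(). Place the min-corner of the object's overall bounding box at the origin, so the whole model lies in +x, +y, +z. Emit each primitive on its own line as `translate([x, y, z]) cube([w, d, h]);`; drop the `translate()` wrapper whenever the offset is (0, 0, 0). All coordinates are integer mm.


cube([48, 24, 599]);
translate([461, 0, 0]) cube([48, 24, 599]);
translate([48, 0, 0]) cube([413, 24, 48]);
translate([48, 0, 551]) cube([413, 24, 48]);


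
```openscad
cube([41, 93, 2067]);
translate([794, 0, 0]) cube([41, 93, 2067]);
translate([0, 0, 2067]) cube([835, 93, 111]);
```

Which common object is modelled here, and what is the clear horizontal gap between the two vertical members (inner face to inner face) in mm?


A door frame. The clear opening width is 753 mm.

Two 2067 mm tall posts with a header on top — a door frame. The left jamb is 41 mm wide at x = 0; the right jamb starts at x = 794. The clear opening is 794 − 41 = 753 mm.


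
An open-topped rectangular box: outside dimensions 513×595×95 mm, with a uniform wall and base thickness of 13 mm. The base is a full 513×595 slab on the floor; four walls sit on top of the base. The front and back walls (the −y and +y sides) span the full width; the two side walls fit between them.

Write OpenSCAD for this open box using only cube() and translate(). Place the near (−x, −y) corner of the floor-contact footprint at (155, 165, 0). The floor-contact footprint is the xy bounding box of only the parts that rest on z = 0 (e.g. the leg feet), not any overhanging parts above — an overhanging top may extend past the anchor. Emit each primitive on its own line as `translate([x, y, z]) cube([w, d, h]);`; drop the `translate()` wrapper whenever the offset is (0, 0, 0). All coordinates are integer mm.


translate([155, 165, 0]) cube([513, 595, 13]);
translate([155, 165, 13]) cube([513, 13, 82]);
translate([155, 747, 13]) cube([513, 13, 82]);
translate([155, 178, 13]) cube([13, 569, 82]);
translate([655, 178, 13]) cube([13, 569, 82]);


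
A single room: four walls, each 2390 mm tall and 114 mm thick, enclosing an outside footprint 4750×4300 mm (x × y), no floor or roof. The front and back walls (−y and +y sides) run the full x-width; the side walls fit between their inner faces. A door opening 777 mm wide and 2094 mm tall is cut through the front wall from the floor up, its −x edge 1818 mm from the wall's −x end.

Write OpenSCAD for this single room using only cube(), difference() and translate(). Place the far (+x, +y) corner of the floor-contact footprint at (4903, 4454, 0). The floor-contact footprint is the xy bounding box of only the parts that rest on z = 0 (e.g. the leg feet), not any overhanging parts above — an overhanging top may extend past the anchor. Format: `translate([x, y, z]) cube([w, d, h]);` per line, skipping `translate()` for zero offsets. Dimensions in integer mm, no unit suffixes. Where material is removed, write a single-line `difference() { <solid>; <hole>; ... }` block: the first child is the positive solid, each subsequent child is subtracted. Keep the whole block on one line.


difference() { translate([153, 154, 0]) cube([4750, 114, 2390]); translate([1971, 154, 0]) cube([777, 114, 2094]); }
translate([153, 4340, 0]) cube([4750, 114, 2390]);
translate([153, 268, 0]) cube([114, 4072, 2390]);
translate([4789, 268, 0]) cube([114, 4072, 2390]);


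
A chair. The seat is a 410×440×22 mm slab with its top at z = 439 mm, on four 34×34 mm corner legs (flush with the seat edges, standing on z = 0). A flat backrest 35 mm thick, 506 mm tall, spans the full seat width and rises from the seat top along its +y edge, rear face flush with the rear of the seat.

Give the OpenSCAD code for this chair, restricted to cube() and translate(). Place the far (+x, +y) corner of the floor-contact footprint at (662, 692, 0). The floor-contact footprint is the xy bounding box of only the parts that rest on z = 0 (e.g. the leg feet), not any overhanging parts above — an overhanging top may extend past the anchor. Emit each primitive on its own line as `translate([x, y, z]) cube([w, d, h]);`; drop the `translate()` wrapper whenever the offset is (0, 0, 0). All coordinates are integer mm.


translate([252, 252, 417]) cube([410, 440, 22]);
translate([252, 252, 0]) cube([34, 34, 417]);
translate([628, 252, 0]) cube([34, 34, 417]);
translate([252, 658, 0]) cube([34, 34, 417]);
translate([628, 658, 0]) cube([34, 34, 417]);
translate([252, 657, 439]) cube([410, 35, 506]);


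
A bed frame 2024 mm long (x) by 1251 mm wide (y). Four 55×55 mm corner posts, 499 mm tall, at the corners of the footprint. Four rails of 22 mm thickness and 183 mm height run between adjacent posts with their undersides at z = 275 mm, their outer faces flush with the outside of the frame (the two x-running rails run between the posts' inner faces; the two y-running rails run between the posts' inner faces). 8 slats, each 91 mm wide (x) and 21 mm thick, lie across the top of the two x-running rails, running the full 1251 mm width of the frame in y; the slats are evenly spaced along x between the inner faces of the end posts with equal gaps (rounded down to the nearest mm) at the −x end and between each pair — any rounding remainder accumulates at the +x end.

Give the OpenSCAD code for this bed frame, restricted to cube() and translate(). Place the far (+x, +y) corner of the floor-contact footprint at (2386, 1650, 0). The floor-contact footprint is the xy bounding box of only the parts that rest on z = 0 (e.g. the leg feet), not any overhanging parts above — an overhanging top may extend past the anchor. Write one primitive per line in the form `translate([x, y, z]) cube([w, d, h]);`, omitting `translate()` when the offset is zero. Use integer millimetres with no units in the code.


// slat z = rail_z + rail_h = 275 + 183 = 458
// slat gap = ⌊(1914 − 8·91) / 9⌋ = 131
translate([362, 399, 0]) cube([55, 55, 499]);
translate([362, 1595, 0]) cube([55, 55, 499]);
translate([2331, 399, 0]) cube([55, 55, 499]);
translate([2331, 1595, 0]) cube([55, 55, 499]);
translate([417, 399, 275]) cube([1914, 22, 183]);
translate([417, 1628, 275]) cube([1914, 22, 183]);
translate([362, 454, 275]) cube([22, 1141, 183]);
translate([2364, 454, 275]) cube([22, 1141, 183]);
translate([548, 399, 458]) cube([91, 1251, 21]);
translate([770, 399, 458]) cube([91, 1251, 21]);
translate([992, 399, 458]) cube([91, 1251, 21]);
translate([1214, 399, 458]) cube([91, 1251, 21]);
translate([1436, 399, 458]) cube([91, 1251, 21]);
translate([1658, 399, 458]) cube([91, 1251, 21]);
translate([1880, 399, 458]) cube([91, 1251, 21]);
translate([2102, 399, 458]) cube([91, 1251, 21]);


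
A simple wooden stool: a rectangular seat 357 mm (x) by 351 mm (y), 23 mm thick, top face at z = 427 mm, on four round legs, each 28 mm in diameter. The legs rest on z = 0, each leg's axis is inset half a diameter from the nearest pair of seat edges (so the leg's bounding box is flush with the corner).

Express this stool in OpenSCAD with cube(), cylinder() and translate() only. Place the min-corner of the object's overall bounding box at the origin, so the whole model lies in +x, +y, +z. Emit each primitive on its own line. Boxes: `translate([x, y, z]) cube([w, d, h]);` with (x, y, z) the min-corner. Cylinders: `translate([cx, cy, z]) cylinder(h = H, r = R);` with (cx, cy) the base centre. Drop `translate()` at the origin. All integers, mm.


translate([0, 0, 404]) cube([357, 351, 23]);
translate([14, 14, 0]) cylinder(h = 404, r = 14);
translate([343, 14, 0]) cylinder(h = 404, r = 14);
translate([14, 337, 0]) cylinder(h = 404, r = 14);
translate([343, 337, 0]) cylinder(h = 404, r = 14);


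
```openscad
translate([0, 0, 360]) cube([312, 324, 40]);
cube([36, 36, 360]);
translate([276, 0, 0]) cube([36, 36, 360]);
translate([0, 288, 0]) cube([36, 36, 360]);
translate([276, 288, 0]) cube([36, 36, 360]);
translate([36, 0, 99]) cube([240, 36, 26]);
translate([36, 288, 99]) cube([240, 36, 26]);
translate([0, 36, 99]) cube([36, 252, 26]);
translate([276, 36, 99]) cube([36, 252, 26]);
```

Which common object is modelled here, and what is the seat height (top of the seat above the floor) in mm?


A stool. The seat height is 400 mm.

A 312×324×40 slab at z = 360 on four corner posts — a stool. The seat top is 360 + 40 = 400 mm.


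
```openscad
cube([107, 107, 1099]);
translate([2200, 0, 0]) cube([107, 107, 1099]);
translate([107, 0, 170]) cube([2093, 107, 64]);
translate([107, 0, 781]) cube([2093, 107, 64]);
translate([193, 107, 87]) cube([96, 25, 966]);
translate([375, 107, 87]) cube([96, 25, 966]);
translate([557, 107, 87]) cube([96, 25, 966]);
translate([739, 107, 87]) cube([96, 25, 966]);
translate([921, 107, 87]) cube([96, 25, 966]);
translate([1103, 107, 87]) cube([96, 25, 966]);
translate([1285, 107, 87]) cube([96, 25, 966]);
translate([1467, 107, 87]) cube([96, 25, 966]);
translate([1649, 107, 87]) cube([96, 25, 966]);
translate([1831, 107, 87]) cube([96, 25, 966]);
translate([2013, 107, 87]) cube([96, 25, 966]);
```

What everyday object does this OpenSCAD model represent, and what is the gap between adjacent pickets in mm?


A fence section. The picket gap is 86 mm.

Two posts, two rails, 11 pickets — a fence section. Span 2093 mm holds 11 pickets of 96 mm with 12 equal gaps: ⌊(2093 − 11·96) / 12⌋ = 86 mm.


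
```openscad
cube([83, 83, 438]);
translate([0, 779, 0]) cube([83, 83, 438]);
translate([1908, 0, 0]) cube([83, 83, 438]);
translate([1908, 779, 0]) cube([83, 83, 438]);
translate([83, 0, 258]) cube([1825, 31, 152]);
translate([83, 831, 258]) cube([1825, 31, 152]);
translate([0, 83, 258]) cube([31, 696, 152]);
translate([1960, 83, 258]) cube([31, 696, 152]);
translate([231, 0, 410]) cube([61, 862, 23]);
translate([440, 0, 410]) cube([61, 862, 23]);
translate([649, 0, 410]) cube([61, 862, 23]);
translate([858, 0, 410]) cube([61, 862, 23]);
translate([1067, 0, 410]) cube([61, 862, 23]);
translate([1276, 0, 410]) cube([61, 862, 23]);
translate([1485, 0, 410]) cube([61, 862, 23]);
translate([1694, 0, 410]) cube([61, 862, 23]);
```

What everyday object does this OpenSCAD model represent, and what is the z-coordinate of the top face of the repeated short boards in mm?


A bed frame. The slat-top height is 433 mm.

Four posts, four rails, and a row of slats — a bed frame. Slats sit on the rails at z = 258 + 152 = 410; with slat thickness 23, the top is 433 mm.


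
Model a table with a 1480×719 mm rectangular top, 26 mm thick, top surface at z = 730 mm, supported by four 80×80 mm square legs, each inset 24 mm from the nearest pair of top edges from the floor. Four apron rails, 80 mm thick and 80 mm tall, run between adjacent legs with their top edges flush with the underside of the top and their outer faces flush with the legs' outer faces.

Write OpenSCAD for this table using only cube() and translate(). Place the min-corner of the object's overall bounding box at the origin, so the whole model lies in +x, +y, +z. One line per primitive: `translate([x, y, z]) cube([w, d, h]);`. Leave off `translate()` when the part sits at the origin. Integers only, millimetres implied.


translate([0, 0, 704]) cube([1480, 719, 26]);
translate([24, 24, 0]) cube([80, 80, 704]);
translate([1376, 24, 0]) cube([80, 80, 704]);
translate([24, 615, 0]) cube([80, 80, 704]);
translate([1376, 615, 0]) cube([80, 80, 704]);
translate([104, 24, 624]) cube([1272, 80, 80]);
translate([104, 615, 624]) cube([1272, 80, 80]);
translate([24, 104, 624]) cube([80, 511, 80]);
translate([1376, 104, 624]) cube([80, 511, 80]);


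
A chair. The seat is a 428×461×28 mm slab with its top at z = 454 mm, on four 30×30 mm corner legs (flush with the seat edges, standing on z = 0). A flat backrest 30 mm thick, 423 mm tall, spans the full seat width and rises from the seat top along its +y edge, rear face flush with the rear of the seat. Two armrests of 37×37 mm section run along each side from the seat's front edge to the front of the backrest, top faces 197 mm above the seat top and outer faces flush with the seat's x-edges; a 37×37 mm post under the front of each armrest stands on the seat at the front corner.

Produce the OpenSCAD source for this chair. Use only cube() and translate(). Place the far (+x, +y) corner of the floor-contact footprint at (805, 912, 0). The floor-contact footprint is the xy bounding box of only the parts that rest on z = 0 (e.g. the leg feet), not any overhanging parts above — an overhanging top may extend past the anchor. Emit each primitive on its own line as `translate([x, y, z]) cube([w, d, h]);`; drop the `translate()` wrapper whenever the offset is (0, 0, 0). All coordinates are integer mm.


translate([377, 451, 426]) cube([428, 461, 28]);
translate([377, 451, 0]) cube([30, 30, 426]);
translate([775, 451, 0]) cube([30, 30, 426]);
translate([377, 882, 0]) cube([30, 30, 426]);
translate([775, 882, 0]) cube([30, 30, 426]);
translate([377, 882, 454]) cube([428, 30, 423]);
translate([377, 451, 614]) cube([37, 431, 37]);
translate([768, 451, 614]) cube([37, 431, 37]);
translate([377, 451, 454]) cube([37, 37, 160]);
translate([768, 451, 454]) cube([37, 37, 160]);


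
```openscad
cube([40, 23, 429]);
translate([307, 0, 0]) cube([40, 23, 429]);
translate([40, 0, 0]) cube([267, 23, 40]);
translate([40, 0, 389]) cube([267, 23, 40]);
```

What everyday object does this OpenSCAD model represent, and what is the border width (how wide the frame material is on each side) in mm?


A picture frame. The border width is 40 mm.

Four thin pieces enclosing a rectangular opening — a picture frame. The two full-height stiles are 429 mm tall; the top rail sits at z = 389 and is 40 mm tall, so the border above the opening is 429 − 389 = 40 mm, matching the stile x-width.


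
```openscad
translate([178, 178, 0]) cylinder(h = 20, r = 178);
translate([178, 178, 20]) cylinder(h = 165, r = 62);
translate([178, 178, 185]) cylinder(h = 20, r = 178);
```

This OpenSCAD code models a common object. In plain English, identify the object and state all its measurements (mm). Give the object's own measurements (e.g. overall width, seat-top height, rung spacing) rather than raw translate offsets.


A spool: two coaxial disc flanges of radius 178 mm and thickness 20 mm, joined by a core cylinder of radius 62 mm and height 165 mm. The lower flange rests on z = 0 and the three cylinders share a vertical axis.


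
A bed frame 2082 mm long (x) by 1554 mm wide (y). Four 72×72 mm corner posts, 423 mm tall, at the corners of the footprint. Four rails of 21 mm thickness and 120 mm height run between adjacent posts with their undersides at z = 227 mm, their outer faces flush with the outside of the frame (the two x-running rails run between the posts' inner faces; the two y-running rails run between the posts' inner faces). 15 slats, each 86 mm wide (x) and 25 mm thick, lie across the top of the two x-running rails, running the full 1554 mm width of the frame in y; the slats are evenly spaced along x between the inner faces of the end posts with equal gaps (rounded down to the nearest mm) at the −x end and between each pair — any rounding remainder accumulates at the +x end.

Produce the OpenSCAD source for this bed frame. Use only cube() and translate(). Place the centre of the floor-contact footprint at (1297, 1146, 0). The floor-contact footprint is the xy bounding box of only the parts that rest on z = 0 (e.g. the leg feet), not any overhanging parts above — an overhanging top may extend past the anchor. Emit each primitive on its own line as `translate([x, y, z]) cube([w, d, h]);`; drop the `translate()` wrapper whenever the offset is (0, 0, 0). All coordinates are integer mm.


translate([256, 369, 0]) cube([72, 72, 423]);
translate([256, 1851, 0]) cube([72, 72, 423]);
translate([2266, 369, 0]) cube([72, 72, 423]);
translate([2266, 1851, 0]) cube([72, 72, 423]);
translate([328, 369, 227]) cube([1938, 21, 120]);
translate([328, 1902, 227]) cube([1938, 21, 120]);
translate([256, 441, 227]) cube([21, 1410, 120]);
translate([2317, 441, 227]) cube([21, 1410, 120]);
translate([368, 369, 347]) cube([86, 1554, 25]);
translate([494, 369, 347]) cube([86, 1554, 25]);
translate([620, 369, 347]) cube([86, 1554, 25]);
translate([746, 369, 347]) cube([86, 1554, 25]);
translate([872, 369, 347]) cube([86, 1554, 25]);
translate([998, 369, 347]) cube([86, 1554, 25]);
translate([1124, 369, 347]) cube([86, 1554, 25]);
translate([1250, 369, 347]) cube([86, 1554, 25]);
translate([1376, 369, 347]) cube([86, 1554, 25]);
translate([1502, 369, 347]) cube([86, 1554, 25]);
translate([1628, 369, 347]) cube([86, 1554, 25]);
translate([1754, 369, 347]) cube([86, 1554, 25]);
translate([1880, 369, 347]) cube([86, 1554, 25]);
translate([2006, 369, 347]) cube([86, 1554, 25]);
translate([2132, 369, 347]) cube([86, 1554, 25]);


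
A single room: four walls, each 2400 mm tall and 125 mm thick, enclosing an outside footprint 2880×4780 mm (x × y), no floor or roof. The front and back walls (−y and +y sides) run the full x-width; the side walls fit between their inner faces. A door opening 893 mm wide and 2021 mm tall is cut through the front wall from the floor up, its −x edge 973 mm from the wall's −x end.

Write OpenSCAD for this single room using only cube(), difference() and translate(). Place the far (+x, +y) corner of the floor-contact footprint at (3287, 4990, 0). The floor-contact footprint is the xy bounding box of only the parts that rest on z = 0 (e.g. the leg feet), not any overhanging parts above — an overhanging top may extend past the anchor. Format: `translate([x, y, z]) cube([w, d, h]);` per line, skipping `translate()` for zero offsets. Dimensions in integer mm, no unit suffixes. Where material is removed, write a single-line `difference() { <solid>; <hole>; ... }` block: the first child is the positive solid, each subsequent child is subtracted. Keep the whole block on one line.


difference() { translate([407, 210, 0]) cube([2880, 125, 2400]); translate([1380, 210, 0]) cube([893, 125, 2021]); }
translate([407, 4865, 0]) cube([2880, 125, 2400]);
translate([407, 335, 0]) cube([125, 4530, 2400]);
translate([3162, 335, 0]) cube([125, 4530, 2400]);


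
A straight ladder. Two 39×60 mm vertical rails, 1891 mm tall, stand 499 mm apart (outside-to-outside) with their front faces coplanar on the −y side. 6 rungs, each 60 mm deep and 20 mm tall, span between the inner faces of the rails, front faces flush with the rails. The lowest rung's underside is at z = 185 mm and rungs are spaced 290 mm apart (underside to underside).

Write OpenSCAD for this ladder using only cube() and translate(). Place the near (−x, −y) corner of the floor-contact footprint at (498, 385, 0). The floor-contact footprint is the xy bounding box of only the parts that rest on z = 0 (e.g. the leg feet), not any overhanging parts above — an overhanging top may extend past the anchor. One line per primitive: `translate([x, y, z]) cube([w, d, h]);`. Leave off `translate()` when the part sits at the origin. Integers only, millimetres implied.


// rung span = 499 - 2*39 = 421
// rung[k] z = 185 + k*290
translate([498, 385, 0]) cube([39, 60, 1891]);
translate([958, 385, 0]) cube([39, 60, 1891]);
translate([537, 385, 185]) cube([421, 60, 20]);
translate([537, 385, 475]) cube([421, 60, 20]);
translate([537, 385, 765]) cube([421, 60, 20]);
translate([537, 385, 1055]) cube([421, 60, 20]);
translate([537, 385, 1345]) cube([421, 60, 20]);
translate([537, 385, 1635]) cube([421, 60, 20]);


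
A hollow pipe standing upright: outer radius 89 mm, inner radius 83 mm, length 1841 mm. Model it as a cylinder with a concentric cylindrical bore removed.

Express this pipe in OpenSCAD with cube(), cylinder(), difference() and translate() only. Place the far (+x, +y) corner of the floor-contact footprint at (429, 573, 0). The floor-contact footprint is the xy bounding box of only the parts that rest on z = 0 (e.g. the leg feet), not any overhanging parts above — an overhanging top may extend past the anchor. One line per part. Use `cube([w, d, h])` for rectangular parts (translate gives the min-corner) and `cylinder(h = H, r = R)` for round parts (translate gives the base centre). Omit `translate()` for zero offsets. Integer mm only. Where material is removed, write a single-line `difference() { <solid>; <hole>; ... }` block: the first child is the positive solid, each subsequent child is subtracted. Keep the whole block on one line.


difference() { translate([340, 484, 0]) cylinder(h = 1841, r = 89); translate([340, 484, 0]) cylinder(h = 1841, r = 83); }


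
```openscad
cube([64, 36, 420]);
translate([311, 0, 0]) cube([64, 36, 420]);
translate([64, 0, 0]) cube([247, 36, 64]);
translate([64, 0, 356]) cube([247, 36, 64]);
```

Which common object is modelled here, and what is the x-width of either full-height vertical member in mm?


A picture frame. The border width is 64 mm.

Four thin pieces enclosing a rectangular opening — a picture frame. The two full-height stiles are 420 mm tall; the top rail sits at z = 356 and is 64 mm tall, so the border above the opening is 420 − 356 = 64 mm, matching the stile x-width.


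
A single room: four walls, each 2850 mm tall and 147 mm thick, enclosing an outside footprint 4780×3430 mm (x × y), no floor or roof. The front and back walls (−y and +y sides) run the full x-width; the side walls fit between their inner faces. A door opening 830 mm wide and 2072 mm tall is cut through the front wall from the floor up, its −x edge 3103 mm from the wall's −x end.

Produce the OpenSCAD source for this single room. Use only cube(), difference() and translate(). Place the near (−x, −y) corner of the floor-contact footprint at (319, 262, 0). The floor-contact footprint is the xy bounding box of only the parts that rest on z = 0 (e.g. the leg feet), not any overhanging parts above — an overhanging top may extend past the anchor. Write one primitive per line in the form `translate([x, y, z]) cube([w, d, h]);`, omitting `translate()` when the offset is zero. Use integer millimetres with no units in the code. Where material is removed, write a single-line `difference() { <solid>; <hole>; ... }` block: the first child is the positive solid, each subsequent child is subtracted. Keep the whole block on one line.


difference() { translate([319, 262, 0]) cube([4780, 147, 2850]); translate([3422, 262, 0]) cube([830, 147, 2072]); }
translate([319, 3545, 0]) cube([4780, 147, 2850]);
translate([319, 409, 0]) cube([147, 3136, 2850]);
translate([4952, 409, 0]) cube([147, 3136, 2850]);


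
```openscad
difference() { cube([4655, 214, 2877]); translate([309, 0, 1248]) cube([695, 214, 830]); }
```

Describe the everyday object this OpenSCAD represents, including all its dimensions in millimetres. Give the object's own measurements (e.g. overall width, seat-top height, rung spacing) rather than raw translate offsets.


A wall 4655 mm long (x), 214 mm thick (y), 2877 mm tall, with a rectangular window opening cut through it. The opening is 695 mm wide and 830 mm tall; its sill is at z = 1248 mm and its near (−x) edge is 309 mm from the wall's −x end. The opening passes through the full wall thickness.
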